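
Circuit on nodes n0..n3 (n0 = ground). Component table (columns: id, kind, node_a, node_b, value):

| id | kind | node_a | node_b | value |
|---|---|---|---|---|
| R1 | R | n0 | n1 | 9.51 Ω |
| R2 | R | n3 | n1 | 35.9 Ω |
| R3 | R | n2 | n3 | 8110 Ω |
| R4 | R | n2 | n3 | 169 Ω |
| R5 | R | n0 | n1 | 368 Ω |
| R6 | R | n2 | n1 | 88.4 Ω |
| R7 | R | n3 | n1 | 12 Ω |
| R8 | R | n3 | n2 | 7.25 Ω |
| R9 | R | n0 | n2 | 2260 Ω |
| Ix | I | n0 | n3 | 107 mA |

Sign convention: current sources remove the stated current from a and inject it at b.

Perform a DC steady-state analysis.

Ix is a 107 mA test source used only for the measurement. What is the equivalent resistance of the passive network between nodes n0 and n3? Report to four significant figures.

R_eq = 17.36 Ω

Apply KCL at each of the 3 non-ground nodes and solve the resulting linear system.
Node n1: branches {R1, R2, R5, R6, R7} → V_1 = 0.9846
Node n2: branches {R3, R4, R6, R8, R9} → V_2 = 1.789
Node n3: branches {R2, R3, R4, R7, R8, Ix} → V_3 = 1.858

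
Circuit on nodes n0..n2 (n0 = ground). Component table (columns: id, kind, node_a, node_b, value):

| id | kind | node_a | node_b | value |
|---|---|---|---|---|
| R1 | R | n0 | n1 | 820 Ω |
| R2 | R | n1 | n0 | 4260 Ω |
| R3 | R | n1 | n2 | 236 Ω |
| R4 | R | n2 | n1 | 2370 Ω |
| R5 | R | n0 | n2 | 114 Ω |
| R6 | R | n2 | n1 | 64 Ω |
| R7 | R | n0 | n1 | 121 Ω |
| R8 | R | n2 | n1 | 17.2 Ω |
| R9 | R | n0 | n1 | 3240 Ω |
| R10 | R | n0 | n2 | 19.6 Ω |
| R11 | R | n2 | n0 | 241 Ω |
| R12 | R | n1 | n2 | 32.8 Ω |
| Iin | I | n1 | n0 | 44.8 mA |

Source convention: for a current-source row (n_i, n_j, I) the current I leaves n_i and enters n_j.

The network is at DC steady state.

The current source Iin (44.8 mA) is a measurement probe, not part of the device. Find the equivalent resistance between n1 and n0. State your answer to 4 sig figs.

R_eq = 19.87 Ω

Element admittances at DC:
  Y(R1) = 0.001220 S between n0,n1
  Y(R2) = 0.0002347 S between n1,n0
  Y(R3) = 0.004237 S between n1,n2
  Y(R4) = 0.0004219 S between n2,n1
  Y(R5) = 0.008772 S between n0,n2
  Y(R6) = 0.01562 S between n2,n1
  Y(R7) = 0.008264 S between n0,n1
  Y(R8) = 0.05814 S between n2,n1
  Y(R9) = 0.0003086 S between n0,n1
  Y(R10) = 0.05102 S between n0,n2
  Y(R11) = 0.004149 S between n2,n0
  Y(R12) = 0.03049 S between n1,n2
  Iin: injects 0.0448 A into n0 (from n1)
Assemble and solve the 2×2 MNA system:
  V(n1)=-0.8904  V(n2)=-0.5610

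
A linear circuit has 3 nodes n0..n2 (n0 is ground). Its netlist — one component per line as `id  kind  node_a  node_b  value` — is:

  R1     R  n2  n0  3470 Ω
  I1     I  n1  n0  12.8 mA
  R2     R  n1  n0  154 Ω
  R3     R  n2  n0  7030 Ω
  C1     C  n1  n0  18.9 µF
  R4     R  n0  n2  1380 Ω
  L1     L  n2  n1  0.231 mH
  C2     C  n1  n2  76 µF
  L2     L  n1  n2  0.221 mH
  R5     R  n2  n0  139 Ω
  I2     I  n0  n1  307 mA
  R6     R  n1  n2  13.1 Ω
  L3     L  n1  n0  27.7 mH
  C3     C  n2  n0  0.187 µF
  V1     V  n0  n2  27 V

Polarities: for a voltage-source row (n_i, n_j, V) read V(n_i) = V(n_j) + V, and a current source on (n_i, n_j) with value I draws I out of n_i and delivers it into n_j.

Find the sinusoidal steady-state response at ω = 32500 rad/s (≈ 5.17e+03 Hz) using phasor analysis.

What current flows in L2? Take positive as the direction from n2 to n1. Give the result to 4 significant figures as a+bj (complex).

Element admittances at ω=32500 rad/s:
  Y(R1) = 0.0002882+0.000j S between n2,n0
  I1: injects 0.0128 A into n0 (from n1)
  Y(R2) = 0.006494+0.000j S between n1,n0
  Y(R3) = 0.0001422+0.000j S between n2,n0
  Y(C1) = 0.000+0.6142j S between n1,n0
  Y(R4) = 0.0007246+0.000j S between n0,n2
  Y(L1) = 0.000-0.1332j S between n2,n1
  Y(C2) = 0.000+2.470j S between n1,n2
  Y(L2) = 0.000-0.1392j S between n1,n2
  Y(R5) = 0.007194+0.000j S between n2,n0
  I2: injects 0.307 A into n1 (from n0)
  Y(R6) = 0.07634+0.000j S between n1,n2
  Y(L3) = 0.000-0.001111j S between n1,n0
  Y(C3) = 0.000+0.006077j S between n2,n0
  V1: constraint V(n0)−V(n2) = 27
Assemble and solve the 3×3 MNA system:
  V(n1)=-21.11+0.006516j  V(n2)=-27.00+0.000j
  i(V1)=-0.6607-13.11j

-0.0009072+0.8200j A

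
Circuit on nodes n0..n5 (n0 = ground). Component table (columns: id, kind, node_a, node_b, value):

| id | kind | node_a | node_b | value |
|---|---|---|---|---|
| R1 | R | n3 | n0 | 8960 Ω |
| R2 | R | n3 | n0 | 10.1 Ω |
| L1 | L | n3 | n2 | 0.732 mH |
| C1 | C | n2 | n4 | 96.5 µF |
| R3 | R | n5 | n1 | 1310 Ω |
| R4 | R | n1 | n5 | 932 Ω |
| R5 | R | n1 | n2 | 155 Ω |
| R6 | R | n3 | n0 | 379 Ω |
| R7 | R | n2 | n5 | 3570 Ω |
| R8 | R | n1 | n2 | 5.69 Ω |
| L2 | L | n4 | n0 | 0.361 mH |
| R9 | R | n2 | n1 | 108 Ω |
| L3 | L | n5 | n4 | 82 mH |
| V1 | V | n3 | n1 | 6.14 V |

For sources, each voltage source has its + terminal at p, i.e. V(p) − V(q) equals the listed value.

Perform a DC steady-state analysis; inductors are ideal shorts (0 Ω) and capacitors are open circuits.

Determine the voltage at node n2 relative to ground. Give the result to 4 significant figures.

0.1085 V

MNA unknowns: 5 node voltages V₁..V_5 plus 4 source currents (L1, L2, L3, V1)
R1: Y=0.0001116 on G[3,0]
R2: Y=0.09901 on G[3,0]
L1: row V3−V2=0, i_L1 at 3,2
C1: Y=0.000 on G[2,4]
R3: Y=0.0007634 on G[5,1]
R4: Y=0.001073 on G[1,5]
R5: Y=0.006452 on G[1,2]
R6: Y=0.002639 on G[3,0]
R7: Y=0.0002801 on G[2,5]
R8: Y=0.1757 on G[1,2]
L2: row V4−V0=0, i_L2 at 4,0
R9: Y=0.009259 on G[2,1]
L3: row V5−V4=0, i_L3 at 5,4
V1: row V3−V1=6.14, i_V1 at 3,1
solve → V1=-6.031, V2=0.1085, V3=0.1085, V4=0.000, V5=0.000
aux → i_L1=1.176, i_L2=-0.01105, i_L3=-0.01105, i_V1=-1.187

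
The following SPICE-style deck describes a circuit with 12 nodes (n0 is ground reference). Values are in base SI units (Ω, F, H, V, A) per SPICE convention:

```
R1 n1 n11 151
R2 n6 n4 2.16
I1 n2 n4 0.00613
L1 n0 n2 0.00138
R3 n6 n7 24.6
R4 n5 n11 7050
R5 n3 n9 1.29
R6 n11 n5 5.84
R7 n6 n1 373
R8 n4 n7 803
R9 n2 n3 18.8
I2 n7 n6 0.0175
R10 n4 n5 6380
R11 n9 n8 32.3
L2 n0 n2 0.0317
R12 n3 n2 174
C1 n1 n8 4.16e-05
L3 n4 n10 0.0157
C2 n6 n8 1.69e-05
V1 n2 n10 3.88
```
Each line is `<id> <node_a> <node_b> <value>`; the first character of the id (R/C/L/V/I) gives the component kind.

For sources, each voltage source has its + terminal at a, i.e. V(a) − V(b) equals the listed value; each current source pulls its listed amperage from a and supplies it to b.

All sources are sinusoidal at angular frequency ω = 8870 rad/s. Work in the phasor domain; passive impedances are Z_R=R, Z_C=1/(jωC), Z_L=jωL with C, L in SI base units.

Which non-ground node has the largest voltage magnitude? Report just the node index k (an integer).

10

Apply KCL at each of the 11 non-ground nodes and solve the resulting linear system.
Node n1: branches {R1, R7, C1} → V_1 = -0.2274+1.387j
Node n2: branches {I1, L1, R9, L2, R12, V1} → V_2 = 0.000+0.000j
Node n3: branches {R5, R9, R12} → V_3 = -0.07641+0.4659j
Node n4: branches {R2, I1, R8, R10, L3} → V_4 = -0.05611+1.481j
Node n5: branches {R4, R6, R10} → V_5 = -0.2233+1.389j
Node n6: branches {R2, R3, R7, I2, C2} → V_6 = -0.04523+1.422j
Node n7: branches {R3, R8, I2} → V_7 = -0.4633+1.423j
Node n8: branches {R11, C1, C2} → V_8 = -0.2277+1.388j
Node n9: branches {R5, R11} → V_9 = -0.08222+0.5013j
Node n10: branches {L3, V1} → V_10 = -3.880+0.000j
Node n11: branches {R1, R4, R6} → V_11 = -0.2234+1.389j
Source currents: i(V1)=-0.01063+0.02746j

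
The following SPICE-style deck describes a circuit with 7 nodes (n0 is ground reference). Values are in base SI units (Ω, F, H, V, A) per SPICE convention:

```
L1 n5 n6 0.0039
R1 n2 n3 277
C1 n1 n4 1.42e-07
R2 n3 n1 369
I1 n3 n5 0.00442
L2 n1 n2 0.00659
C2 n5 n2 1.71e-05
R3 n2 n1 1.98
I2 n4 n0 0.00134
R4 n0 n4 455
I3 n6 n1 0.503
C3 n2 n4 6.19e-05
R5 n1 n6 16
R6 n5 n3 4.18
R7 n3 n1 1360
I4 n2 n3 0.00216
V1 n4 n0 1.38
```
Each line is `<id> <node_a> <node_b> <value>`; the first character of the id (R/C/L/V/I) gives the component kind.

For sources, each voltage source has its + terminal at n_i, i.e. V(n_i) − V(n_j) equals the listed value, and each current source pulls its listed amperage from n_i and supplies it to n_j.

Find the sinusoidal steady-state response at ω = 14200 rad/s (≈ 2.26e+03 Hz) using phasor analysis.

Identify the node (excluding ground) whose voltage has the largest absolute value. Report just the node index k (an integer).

Element admittances at ω=14200 rad/s:
  Y(L1) = 0.000-0.01806j S between n5,n6
  Y(R1) = 0.003610+0.000j S between n2,n3
  Y(C1) = 0.000+0.002016j S between n1,n4
  Y(R2) = 0.002710+0.000j S between n3,n1
  I1: injects 0.00442 A into n5 (from n3)
  Y(L2) = 0.000-0.01069j S between n1,n2
  Y(C2) = 0.000+0.2428j S between n5,n2
  Y(R3) = 0.5051+0.000j S between n2,n1
  I2: injects 0.00134 A into n0 (from n4)
  Y(R4) = 0.002198+0.000j S between n0,n4
  I3: injects 0.503 A into n1 (from n6)
  Y(C3) = 0.000+0.8790j S between n2,n4
  Y(R5) = 0.06250+0.000j S between n1,n6
  Y(R6) = 0.2392+0.000j S between n5,n3
  Y(R7) = 0.0007353+0.000j S between n3,n1
  I4: injects 0.00216 A into n3 (from n2)
  V1: constraint V(n4)−V(n0) = 1.38
Assemble and solve the 7×7 MNA system:
  V(n1)=1.484-0.2706j  V(n2)=1.380+0.0006208j  V(n3)=1.921+0.1978j  V(n4)=1.380+0.000j  V(n5)=1.945+0.2075j  V(n6)=-5.781-2.503j
  i(V1)=-0.004373+0.000j

6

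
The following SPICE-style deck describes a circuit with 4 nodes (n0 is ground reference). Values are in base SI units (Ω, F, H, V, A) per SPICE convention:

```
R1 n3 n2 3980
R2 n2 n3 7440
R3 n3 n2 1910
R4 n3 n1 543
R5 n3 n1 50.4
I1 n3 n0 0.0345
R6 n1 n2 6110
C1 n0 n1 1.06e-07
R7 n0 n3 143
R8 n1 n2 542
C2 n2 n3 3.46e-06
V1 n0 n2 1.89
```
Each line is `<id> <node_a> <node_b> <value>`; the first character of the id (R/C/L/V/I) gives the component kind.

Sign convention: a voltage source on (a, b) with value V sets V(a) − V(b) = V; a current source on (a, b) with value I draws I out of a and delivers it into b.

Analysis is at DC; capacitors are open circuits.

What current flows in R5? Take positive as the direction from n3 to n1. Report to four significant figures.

Apply KCL at each of the 3 non-ground nodes and solve the resulting linear system.
Node n1: branches {R4, R5, R6, C1, R8} → V_1 = -3.890
Node n2: branches {R1, R2, R3, R6, R8, C2, V1} → V_2 = -1.890
Node n3: branches {R1, R2, R3, R4, R5, I1, R7, C2} → V_3 = -4.075
Source currents: i(V1)=0.006004

-0.003676 A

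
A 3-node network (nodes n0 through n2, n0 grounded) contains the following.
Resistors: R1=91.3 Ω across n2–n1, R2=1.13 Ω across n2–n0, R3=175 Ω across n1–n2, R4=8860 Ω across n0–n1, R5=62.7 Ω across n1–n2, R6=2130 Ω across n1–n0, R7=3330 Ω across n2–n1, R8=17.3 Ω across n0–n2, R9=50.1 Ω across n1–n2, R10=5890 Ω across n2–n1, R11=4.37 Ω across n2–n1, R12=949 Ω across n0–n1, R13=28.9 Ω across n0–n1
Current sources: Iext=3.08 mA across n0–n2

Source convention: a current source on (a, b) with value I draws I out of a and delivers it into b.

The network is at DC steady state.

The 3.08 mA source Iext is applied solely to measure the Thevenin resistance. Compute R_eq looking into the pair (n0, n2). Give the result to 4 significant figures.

R_eq = 1.026 Ω

Element admittances at DC:
  Y(R1) = 0.01095 S between n2,n1
  Y(R2) = 0.8850 S between n2,n0
  Y(R3) = 0.005714 S between n1,n2
  Y(R4) = 0.0001129 S between n0,n1
  Y(R5) = 0.01595 S between n1,n2
  Y(R6) = 0.0004695 S between n1,n0
  Y(R7) = 0.0003003 S between n2,n1
  Y(R8) = 0.05780 S between n0,n2
  Y(R9) = 0.01996 S between n1,n2
  Y(R10) = 0.0001698 S between n2,n1
  Y(R11) = 0.2288 S between n2,n1
  Y(R12) = 0.001054 S between n0,n1
  Y(R13) = 0.03460 S between n0,n1
  Iext: injects 0.00308 A into n2 (from n0)
Assemble and solve the 2×2 MNA system:
  V(n1)=0.002799  V(n2)=0.003159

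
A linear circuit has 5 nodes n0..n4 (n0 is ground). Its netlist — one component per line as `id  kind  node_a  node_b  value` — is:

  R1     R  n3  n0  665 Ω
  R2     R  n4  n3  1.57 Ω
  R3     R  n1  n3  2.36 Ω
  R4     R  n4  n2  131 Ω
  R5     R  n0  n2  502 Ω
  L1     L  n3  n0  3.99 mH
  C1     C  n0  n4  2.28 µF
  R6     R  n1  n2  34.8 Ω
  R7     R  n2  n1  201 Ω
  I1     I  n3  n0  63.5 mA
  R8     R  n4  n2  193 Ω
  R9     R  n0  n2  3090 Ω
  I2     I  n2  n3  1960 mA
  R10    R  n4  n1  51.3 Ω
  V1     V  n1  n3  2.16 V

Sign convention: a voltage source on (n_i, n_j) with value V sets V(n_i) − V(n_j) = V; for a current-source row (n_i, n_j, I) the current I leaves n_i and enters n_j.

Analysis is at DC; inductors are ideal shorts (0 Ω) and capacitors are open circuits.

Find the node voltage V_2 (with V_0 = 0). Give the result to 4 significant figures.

Apply KCL at each of the 4 non-ground nodes and solve the resulting linear system.
Node n1: branches {R3, R6, R7, R10, V1} → V_1 = 2.160
Node n2: branches {R4, R5, R6, R7, R8, R9, I2} → V_2 = -38.82
Node n3: branches {R1, R2, R3, L1, I1, I2, V1} → V_3 = 0.000
Node n4: branches {R2, R4, C1, R8, R10} → V_4 = -0.6804
Source currents: i(L1)=0.02639, i(V1)=-2.352

-38.82 V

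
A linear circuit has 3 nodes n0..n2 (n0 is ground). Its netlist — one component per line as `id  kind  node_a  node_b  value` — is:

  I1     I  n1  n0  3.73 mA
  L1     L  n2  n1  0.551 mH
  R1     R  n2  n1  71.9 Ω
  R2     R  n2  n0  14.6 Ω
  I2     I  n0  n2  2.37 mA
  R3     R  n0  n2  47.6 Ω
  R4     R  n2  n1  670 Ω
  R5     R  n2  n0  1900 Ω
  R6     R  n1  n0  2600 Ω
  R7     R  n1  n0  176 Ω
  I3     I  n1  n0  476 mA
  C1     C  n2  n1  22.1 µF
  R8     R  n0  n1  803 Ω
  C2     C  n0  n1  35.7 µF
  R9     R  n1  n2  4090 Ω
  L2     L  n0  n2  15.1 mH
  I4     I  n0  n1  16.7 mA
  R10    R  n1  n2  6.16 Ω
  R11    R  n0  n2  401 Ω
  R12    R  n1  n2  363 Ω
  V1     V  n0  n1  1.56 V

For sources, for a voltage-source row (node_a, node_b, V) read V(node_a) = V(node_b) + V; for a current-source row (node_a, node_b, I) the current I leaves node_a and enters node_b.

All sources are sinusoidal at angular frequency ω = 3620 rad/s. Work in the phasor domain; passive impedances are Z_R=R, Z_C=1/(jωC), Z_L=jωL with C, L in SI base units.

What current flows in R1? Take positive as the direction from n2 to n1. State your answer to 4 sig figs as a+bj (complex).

0.002732+0.002943j A

Element admittances at ω=3620 rad/s:
  I1: injects 0.00373 A into n0 (from n1)
  Y(L1) = 0.000-0.5013j S between n2,n1
  Y(R1) = 0.01391+0.000j S between n2,n1
  Y(R2) = 0.06849+0.000j S between n2,n0
  I2: injects 0.00237 A into n2 (from n0)
  Y(R3) = 0.02101+0.000j S between n0,n2
  Y(R4) = 0.001493+0.000j S between n2,n1
  Y(R5) = 0.0005263+0.000j S between n2,n0
  Y(R6) = 0.0003846+0.000j S between n1,n0
  Y(R7) = 0.005682+0.000j S between n1,n0
  I3: injects 0.476 A into n0 (from n1)
  Y(C1) = 0.000+0.08000j S between n2,n1
  Y(R8) = 0.001245+0.000j S between n0,n1
  Y(C2) = 0.000+0.1292j S between n0,n1
  Y(R9) = 0.0002445+0.000j S between n1,n2
  Y(L2) = 0.000-0.01829j S between n0,n2
  I4: injects 0.0167 A into n1 (from n0)
  Y(R10) = 0.1623+0.000j S between n1,n2
  Y(R11) = 0.002494+0.000j S between n0,n2
  Y(R12) = 0.002755+0.000j S between n1,n2
  V1: constraint V(n0)−V(n1) = 1.56
Assemble and solve the 3×3 MNA system:
  V(n1)=-1.560+0.000j  V(n2)=-1.364+0.2116j
  i(V1)=0.3270-0.1571j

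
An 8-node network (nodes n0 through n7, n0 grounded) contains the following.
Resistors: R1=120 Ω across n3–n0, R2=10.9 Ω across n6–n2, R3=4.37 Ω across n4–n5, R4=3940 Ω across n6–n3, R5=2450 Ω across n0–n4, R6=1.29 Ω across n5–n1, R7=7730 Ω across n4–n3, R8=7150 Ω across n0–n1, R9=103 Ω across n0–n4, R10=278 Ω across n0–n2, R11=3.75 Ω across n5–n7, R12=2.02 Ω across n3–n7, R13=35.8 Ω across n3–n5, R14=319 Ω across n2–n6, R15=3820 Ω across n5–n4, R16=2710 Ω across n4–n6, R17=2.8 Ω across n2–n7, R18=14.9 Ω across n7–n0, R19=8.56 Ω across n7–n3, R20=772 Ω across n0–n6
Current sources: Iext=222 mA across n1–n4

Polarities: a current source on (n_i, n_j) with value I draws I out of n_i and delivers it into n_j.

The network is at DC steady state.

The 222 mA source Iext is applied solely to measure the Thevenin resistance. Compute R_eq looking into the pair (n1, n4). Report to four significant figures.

R_eq = 5.486 Ω

MNA unknowns: 7 node voltages V₁..V_7
R1: Y=0.008333 on G[3,0]
R2: Y=0.09174 on G[6,2]
R3: Y=0.2288 on G[4,5]
R4: Y=0.0002538 on G[6,3]
R5: Y=0.0004082 on G[0,4]
R6: Y=0.7752 on G[5,1]
R7: Y=0.0001294 on G[4,3]
R8: Y=0.0001399 on G[0,1]
R9: Y=0.009709 on G[0,4]
R10: Y=0.003597 on G[0,2]
R11: Y=0.2667 on G[5,7]
R12: Y=0.4950 on G[3,7]
R13: Y=0.02793 on G[3,5]
R14: Y=0.003135 on G[2,6]
R15: Y=0.0002618 on G[5,4]
R16: Y=0.0003690 on G[4,6]
R17: Y=0.3571 on G[2,7]
R18: Y=0.06711 on G[7,0]
R19: Y=0.1168 on G[7,3]
R20: Y=0.001295 on G[0,6]
Iext: z[1]−=0.222, z[4]+=0.222
solve → V1=-0.4157, V2=-0.09829, V3=-0.1003, V4=0.8023, V5=-0.1294, V6=-0.09355, V7=-0.1005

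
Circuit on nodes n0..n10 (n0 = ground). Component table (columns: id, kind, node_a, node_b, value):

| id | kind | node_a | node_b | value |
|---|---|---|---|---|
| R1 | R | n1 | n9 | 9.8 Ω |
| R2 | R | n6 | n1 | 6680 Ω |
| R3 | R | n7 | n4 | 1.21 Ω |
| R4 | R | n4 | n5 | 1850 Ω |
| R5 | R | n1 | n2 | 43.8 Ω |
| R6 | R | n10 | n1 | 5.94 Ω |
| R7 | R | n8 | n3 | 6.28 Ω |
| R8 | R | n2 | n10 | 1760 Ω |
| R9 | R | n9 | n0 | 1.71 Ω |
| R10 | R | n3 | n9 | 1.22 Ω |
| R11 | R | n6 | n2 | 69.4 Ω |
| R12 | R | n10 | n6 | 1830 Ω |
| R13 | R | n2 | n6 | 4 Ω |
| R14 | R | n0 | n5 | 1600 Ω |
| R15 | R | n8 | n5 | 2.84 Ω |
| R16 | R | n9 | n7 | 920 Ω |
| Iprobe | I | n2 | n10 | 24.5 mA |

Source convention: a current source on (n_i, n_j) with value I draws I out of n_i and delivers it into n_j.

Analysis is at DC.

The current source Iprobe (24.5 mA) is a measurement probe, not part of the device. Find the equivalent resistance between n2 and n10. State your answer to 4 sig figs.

Apply KCL at each of the 10 non-ground nodes and solve the resulting linear system.
Node n1: branches {R1, R2, R5, R6} → V_1 = 0.000
Node n2: branches {R5, R8, R11, R13, Iprobe} → V_2 = -1.010
Node n3: branches {R7, R10} → V_3 = 0.000
Node n4: branches {R3, R4} → V_4 = 0.000
Node n5: branches {R4, R14, R15} → V_5 = 0.000
Node n6: branches {R2, R11, R12, R13} → V_6 = -1.008
Node n7: branches {R3, R16} → V_7 = 0.000
Node n8: branches {R7, R15} → V_8 = 0.000
Node n9: branches {R1, R9, R10, R16} → V_9 = 0.000
Node n10: branches {R6, R8, R12, Iprobe} → V_10 = 0.1379

R_eq = 46.87 Ω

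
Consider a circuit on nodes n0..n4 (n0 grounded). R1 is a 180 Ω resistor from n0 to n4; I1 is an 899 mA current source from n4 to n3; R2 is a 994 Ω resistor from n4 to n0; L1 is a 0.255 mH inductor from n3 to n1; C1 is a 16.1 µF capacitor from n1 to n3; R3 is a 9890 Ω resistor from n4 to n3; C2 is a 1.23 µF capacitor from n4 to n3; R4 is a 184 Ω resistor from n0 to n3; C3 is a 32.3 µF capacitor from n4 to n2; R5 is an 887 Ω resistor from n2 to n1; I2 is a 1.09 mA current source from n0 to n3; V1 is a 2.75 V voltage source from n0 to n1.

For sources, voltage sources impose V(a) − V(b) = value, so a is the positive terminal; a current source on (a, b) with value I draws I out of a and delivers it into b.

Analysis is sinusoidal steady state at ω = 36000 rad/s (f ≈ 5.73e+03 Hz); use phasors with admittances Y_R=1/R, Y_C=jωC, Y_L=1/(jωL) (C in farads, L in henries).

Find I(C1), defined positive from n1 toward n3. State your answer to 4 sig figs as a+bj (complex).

-0.07885+0.1801j A

MNA unknowns: 4 node voltages V₁..V_4 plus 1 source current (V1)
R1: Y=0.005556+0.000j on G[0,4]
I1: z[4]−=0.899, z[3]+=0.899
R2: Y=0.001006+0.000j on G[4,0]
L1: Y=0.000-0.1089j on G[3,1]
C1: Y=0.000+0.5796j on G[1,3]
R3: Y=0.0001011+0.000j on G[4,3]
C2: Y=0.000+0.04428j on G[4,3]
R4: Y=0.005435+0.000j on G[0,3]
C3: Y=0.000+1.163j on G[4,2]
R5: Y=0.001127+0.000j on G[2,1]
I2: z[0]−=0.00109, z[3]+=0.00109
V1: row V0−V1=2.75, i_V1 at 0,1
solve → V1=-2.750+0.000j, V2=-6.442+19.11j, V3=-3.061-0.1360j, V4=-6.423+19.11j
aux → i_V1=-0.05987+0.1247j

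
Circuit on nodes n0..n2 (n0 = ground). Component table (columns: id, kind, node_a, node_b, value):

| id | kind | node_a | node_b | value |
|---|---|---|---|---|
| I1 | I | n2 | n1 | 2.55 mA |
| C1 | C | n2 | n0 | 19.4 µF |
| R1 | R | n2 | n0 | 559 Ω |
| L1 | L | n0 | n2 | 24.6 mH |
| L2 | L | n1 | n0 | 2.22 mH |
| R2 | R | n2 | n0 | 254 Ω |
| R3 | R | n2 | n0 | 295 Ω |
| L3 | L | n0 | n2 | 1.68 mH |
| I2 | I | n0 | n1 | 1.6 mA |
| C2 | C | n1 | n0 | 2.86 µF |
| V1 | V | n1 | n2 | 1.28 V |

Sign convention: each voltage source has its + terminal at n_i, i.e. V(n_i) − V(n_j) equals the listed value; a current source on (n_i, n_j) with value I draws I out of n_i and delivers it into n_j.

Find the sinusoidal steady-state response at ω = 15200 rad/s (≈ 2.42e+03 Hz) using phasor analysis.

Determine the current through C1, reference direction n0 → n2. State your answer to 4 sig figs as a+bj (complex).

MNA unknowns: 2 node voltages V₁..V_2 plus 1 source current (V1)
I1: z[2]−=0.00255, z[1]+=0.00255
C1: Y=0.000+0.2949j on G[2,0]
R1: Y=0.001789+0.000j on G[2,0]
L1: Y=0.000-0.002674j on G[0,2]
L2: Y=0.000-0.02963j on G[1,0]
R2: Y=0.003937+0.000j on G[2,0]
R3: Y=0.003390+0.000j on G[2,0]
L3: Y=0.000-0.03916j on G[0,2]
I2: z[0]−=0.0016, z[1]+=0.0016
C2: Y=0.000+0.04347j on G[1,0]
V1: row V1−V2=1.28, i_V1 at 1,2
solve → V1=1.214-0.008252j, V2=-0.06608-0.008252j
aux → i_V1=0.004036-0.01680j

-0.002433+0.01949j A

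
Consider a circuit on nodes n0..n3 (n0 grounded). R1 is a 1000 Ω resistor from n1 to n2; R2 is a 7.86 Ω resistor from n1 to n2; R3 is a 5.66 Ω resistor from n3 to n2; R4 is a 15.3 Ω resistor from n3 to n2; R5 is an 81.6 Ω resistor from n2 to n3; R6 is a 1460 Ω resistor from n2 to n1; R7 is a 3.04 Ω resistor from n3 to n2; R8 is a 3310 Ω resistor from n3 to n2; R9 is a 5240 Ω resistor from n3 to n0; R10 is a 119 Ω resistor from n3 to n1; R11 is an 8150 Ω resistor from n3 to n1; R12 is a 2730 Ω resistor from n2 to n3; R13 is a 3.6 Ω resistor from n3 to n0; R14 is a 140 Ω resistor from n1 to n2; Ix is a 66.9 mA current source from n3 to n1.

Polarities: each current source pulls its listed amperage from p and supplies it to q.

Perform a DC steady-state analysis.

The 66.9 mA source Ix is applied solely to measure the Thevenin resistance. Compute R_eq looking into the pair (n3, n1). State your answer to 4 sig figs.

Element admittances at DC:
  Y(R1) = 0.001000 S between n1,n2
  Y(R2) = 0.1272 S between n1,n2
  Y(R3) = 0.1767 S between n3,n2
  Y(R4) = 0.06536 S between n3,n2
  Y(R5) = 0.01225 S between n2,n3
  Y(R6) = 0.0006849 S between n2,n1
  Y(R7) = 0.3289 S between n3,n2
  Y(R8) = 0.0003021 S between n3,n2
  Y(R9) = 0.0001908 S between n3,n0
  Y(R10) = 0.008403 S between n3,n1
  Y(R11) = 0.0001227 S between n3,n1
  Y(R12) = 0.0003663 S between n2,n3
  Y(R13) = 0.2778 S between n3,n0
  Y(R14) = 0.007143 S between n1,n2
  Ix: injects 0.0669 A into n1 (from n3)
Assemble and solve the 3×3 MNA system:
  V(n1)=0.5628  V(n2)=0.1064  V(n3)=0.000

R_eq = 8.413 Ω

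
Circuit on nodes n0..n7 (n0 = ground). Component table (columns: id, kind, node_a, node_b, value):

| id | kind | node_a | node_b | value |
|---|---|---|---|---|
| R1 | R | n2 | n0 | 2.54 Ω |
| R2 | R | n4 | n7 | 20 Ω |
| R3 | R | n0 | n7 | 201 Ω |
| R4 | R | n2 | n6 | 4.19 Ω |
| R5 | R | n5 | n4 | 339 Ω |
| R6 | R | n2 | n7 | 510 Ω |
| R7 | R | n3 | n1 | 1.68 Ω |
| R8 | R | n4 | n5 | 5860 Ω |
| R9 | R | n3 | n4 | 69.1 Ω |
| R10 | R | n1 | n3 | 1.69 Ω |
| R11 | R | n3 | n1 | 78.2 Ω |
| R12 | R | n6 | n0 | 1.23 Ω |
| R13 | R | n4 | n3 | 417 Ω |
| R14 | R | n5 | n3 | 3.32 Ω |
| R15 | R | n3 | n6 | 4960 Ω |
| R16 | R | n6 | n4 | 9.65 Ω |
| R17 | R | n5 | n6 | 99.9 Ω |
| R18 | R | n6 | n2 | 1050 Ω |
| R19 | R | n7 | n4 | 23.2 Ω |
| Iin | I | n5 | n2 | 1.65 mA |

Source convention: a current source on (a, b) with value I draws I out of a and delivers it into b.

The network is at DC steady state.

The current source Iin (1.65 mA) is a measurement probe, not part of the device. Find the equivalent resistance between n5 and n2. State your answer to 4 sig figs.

R_eq = 39.68 Ω

Apply KCL at each of the 7 non-ground nodes and solve the resulting linear system.
Node n1: branches {R7, R10, R11} → V_1 = -0.06043
Node n2: branches {R1, R4, R6, R18, Iin} → V_2 = 0.002190
Node n3: branches {R7, R9, R10, R11, R13, R14, R15} → V_3 = -0.06043
Node n4: branches {R2, R5, R8, R9, R13, R16, R19} → V_4 = -0.01012
Node n5: branches {R5, R8, R14, R17, Iin} → V_5 = -0.06329
Node n6: branches {R4, R12, R15, R16, R17, R18} → V_6 = -0.001003
Node n7: branches {R2, R3, R6, R19} → V_7 = -0.009379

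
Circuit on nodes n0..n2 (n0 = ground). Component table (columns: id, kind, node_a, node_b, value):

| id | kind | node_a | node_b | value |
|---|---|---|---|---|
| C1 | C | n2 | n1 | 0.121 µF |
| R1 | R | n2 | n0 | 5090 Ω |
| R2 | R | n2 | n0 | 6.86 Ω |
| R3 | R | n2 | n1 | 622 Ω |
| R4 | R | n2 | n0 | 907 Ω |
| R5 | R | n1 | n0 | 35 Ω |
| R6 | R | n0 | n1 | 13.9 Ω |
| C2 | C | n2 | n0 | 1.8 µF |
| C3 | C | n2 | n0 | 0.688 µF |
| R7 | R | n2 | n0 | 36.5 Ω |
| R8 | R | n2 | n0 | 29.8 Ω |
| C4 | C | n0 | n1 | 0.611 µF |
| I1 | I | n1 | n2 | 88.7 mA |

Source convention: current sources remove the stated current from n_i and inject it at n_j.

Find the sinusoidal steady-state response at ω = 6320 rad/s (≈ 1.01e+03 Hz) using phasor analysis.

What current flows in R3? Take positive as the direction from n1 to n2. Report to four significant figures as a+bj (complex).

Element admittances at ω=6320 rad/s:
  Y(C1) = 0.000+0.0007647j S between n2,n1
  Y(R1) = 0.0001965+0.000j S between n2,n0
  Y(R2) = 0.1458+0.000j S between n2,n0
  Y(R3) = 0.001608+0.000j S between n2,n1
  Y(R4) = 0.001103+0.000j S between n2,n0
  Y(R5) = 0.02857+0.000j S between n1,n0
  Y(R6) = 0.07194+0.000j S between n0,n1
  Y(C2) = 0.000+0.01138j S between n2,n0
  Y(C3) = 0.000+0.004348j S between n2,n0
  Y(R7) = 0.02740+0.000j S between n2,n0
  Y(R8) = 0.03356+0.000j S between n2,n0
  Y(C4) = 0.000+0.003862j S between n0,n1
  I1: injects 0.0887 A into n2 (from n1)
Assemble and solve the 2×2 MNA system:
  V(n1)=-0.8599+0.04150j  V(n2)=0.4136-0.03535j

-0.002047+0.0001235j A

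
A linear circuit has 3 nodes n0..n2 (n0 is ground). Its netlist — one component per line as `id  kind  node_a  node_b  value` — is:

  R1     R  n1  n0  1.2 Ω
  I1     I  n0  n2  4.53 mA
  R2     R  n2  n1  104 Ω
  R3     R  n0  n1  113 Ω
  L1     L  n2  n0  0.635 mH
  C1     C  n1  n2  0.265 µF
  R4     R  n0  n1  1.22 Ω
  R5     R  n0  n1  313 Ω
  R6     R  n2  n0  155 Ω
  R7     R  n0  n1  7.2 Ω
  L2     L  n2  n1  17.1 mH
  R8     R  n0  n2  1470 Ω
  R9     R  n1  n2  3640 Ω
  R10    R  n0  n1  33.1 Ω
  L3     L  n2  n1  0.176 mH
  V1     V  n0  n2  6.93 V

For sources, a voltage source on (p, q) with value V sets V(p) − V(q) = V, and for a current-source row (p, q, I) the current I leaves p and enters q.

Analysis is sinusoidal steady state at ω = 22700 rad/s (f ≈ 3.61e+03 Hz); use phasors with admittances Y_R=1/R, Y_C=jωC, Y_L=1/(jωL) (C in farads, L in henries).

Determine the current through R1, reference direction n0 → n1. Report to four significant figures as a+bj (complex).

Apply KCL at each of the 2 non-ground nodes and solve the resulting linear system.
Node n1: branches {R1, R2, R3, C1, R4, R5, R7, L2, R9, R10, L3} → V_1 = -0.1585+0.9065j
Node n2: branches {I1, R2, L1, C1, R6, L2, R8, R9, L3, V1} → V_2 = -6.930+0.000j
Source currents: i(V1)=-0.3447+2.143j

0.1321-0.7554j A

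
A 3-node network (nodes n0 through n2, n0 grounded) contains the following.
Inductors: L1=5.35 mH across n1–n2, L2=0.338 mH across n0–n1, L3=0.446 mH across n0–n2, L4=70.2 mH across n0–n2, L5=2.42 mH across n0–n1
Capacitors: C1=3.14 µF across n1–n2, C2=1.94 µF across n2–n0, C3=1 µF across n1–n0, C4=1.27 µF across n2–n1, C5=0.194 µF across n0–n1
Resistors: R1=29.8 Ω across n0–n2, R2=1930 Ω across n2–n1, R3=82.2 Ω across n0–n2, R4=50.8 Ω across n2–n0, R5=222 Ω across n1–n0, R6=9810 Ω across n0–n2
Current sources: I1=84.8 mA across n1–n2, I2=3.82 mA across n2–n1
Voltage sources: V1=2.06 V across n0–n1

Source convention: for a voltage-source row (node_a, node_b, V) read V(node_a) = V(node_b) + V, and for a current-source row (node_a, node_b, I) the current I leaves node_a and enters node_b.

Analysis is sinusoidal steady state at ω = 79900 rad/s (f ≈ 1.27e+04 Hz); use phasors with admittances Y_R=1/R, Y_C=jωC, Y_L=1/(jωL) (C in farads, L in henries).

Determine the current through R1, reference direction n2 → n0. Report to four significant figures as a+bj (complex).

-0.04903-0.01241j A

MNA unknowns: 2 node voltages V₁..V_2 plus 1 source current (V1)
L1: Y=0.000-0.002339j on G[1,2]
C1: Y=0.000+0.2509j on G[1,2]
R1: Y=0.03356+0.000j on G[0,2]
C2: Y=0.000+0.1550j on G[2,0]
R2: Y=0.0005181+0.000j on G[2,1]
R3: Y=0.01217+0.000j on G[0,2]
L2: Y=0.000-0.03703j on G[0,1]
L3: Y=0.000-0.02806j on G[0,2]
C3: Y=0.000+0.07990j on G[1,0]
C4: Y=0.000+0.1015j on G[2,1]
L4: Y=0.000-0.0001783j on G[0,2]
L5: Y=0.000-0.005172j on G[0,1]
R4: Y=0.01969+0.000j on G[2,0]
R5: Y=0.004505+0.000j on G[1,0]
I1: z[1]−=0.0848, z[2]+=0.0848
C5: Y=0.000+0.01550j on G[0,1]
R6: Y=0.0001019+0.000j on G[0,2]
I2: z[2]−=0.00382, z[1]+=0.00382
V1: row V0−V1=2.06, i_V1 at 0,1
solve → V1=-2.060+0.000j, V2=-1.461-0.3699j
aux → i_V1=-0.05810-0.3190j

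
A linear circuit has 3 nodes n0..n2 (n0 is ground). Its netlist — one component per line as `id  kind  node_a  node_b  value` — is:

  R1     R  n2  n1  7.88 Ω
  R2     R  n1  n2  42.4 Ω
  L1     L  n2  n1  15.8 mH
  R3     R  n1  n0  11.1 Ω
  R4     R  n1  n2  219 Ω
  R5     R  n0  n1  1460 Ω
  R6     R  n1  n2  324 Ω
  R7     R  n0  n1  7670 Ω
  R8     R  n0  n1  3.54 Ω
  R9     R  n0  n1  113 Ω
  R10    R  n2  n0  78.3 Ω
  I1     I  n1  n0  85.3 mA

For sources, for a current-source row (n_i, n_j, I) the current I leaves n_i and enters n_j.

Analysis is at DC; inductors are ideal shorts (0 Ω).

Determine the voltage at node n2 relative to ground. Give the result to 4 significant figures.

Element admittances at DC:
  Y(R1) = 0.1269 S between n2,n1
  Y(R2) = 0.02358 S between n1,n2
  L1: short n2↔n1 (DC inductor)
  Y(R3) = 0.09009 S between n1,n0
  Y(R4) = 0.004566 S between n1,n2
  Y(R5) = 0.0006849 S between n0,n1
  Y(R6) = 0.003086 S between n1,n2
  Y(R7) = 0.0001304 S between n0,n1
  Y(R8) = 0.2825 S between n0,n1
  Y(R9) = 0.008850 S between n0,n1
  Y(R10) = 0.01277 S between n2,n0
  I1: injects 0.0853 A into n0 (from n1)
Assemble and solve the 3×3 MNA system:
  V(n1)=-0.2159  V(n2)=-0.2159
  i(L1)=0.002758

-0.2159 V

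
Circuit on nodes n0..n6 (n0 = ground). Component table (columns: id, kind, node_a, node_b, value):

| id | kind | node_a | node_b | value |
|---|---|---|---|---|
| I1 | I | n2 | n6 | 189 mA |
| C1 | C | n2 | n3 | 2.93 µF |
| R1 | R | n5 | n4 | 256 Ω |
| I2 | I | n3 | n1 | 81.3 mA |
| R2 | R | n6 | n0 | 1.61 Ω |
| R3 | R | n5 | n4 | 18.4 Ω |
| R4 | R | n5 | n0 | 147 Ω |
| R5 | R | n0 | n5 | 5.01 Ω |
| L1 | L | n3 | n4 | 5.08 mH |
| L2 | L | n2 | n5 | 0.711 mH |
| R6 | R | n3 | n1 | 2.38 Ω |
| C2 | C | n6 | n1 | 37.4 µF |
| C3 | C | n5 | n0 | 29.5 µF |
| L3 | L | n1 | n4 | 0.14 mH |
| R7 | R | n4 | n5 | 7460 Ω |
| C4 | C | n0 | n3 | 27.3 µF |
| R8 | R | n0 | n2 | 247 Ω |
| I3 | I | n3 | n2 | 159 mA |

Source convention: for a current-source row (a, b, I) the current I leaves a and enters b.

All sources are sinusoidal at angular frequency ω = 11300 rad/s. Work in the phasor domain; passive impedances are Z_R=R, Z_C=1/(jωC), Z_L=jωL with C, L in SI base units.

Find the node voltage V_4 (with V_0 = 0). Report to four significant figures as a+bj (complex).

Apply KCL at each of the 6 non-ground nodes and solve the resulting linear system.
Node n1: branches {I2, R6, C2, L3} → V_1 = 0.2424+0.2108j
Node n2: branches {I1, C1, L2, R8, I3} → V_2 = -0.02585-0.3164j
Node n3: branches {C1, I2, L1, R6, C4, I3} → V_3 = -0.08997+0.2681j
Node n4: branches {R1, R3, L1, L3, R7} → V_4 = 0.2432+0.1875j
Node n5: branches {R1, R3, R4, R5, L2, C3, R7} → V_5 = -0.03261+0.07923j
Node n6: branches {I1, R2, C2} → V_6 = 0.1867+0.03792j

0.2432+0.1875j V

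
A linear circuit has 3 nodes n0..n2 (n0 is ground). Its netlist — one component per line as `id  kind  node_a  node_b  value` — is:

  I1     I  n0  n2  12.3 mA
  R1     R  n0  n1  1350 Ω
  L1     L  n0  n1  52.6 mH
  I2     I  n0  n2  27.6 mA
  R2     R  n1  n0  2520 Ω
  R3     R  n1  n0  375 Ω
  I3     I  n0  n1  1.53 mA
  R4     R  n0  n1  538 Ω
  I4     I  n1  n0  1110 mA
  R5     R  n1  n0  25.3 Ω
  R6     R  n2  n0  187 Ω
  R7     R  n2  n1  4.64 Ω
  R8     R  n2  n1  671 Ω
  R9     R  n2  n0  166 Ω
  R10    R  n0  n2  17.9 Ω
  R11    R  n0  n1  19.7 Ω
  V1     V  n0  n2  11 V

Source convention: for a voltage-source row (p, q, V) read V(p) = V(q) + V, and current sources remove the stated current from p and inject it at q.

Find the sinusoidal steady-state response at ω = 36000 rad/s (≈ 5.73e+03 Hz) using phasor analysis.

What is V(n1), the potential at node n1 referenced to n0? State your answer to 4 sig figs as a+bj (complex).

MNA unknowns: 2 node voltages V₁..V_2 plus 1 source current (V1)
I1: z[0]−=0.0123, z[2]+=0.0123
R1: Y=0.0007407+0.000j on G[0,1]
L1: Y=0.000-0.0005281j on G[0,1]
I2: z[0]−=0.0276, z[2]+=0.0276
R2: Y=0.0003968+0.000j on G[1,0]
R3: Y=0.002667+0.000j on G[1,0]
I3: z[0]−=0.00153, z[1]+=0.00153
R4: Y=0.001859+0.000j on G[0,1]
I4: z[1]−=1.11, z[0]+=1.11
R5: Y=0.03953+0.000j on G[1,0]
R6: Y=0.005348+0.000j on G[2,0]
R7: Y=0.2155+0.000j on G[2,1]
R8: Y=0.001490+0.000j on G[2,1]
R9: Y=0.006024+0.000j on G[2,0]
R10: Y=0.05587+0.000j on G[0,2]
R11: Y=0.05076+0.000j on G[0,1]
V1: row V0−V2=11, i_V1 at 0,2
solve → V1=-11.17-0.01885j, V2=-11.00+0.000j
aux → i_V1=-0.7428+0.004090j

-11.17-0.01885j V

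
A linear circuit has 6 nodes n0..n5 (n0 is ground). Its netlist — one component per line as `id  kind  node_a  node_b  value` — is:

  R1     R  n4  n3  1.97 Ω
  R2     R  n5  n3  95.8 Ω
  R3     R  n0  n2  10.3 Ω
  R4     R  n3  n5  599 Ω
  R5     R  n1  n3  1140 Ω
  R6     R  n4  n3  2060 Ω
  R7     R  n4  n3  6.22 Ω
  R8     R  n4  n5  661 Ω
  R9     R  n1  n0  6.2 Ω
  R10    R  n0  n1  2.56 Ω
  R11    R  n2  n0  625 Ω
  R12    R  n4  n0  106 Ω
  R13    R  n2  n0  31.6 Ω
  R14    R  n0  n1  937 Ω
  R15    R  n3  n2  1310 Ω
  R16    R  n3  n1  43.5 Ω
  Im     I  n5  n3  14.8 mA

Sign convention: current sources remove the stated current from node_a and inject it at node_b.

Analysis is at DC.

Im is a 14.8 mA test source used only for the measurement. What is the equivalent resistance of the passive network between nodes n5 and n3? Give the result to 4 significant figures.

MNA unknowns: 5 node voltages V₁..V_5
R1: Y=0.5076 on G[4,3]
R2: Y=0.01044 on G[5,3]
R3: Y=0.09709 on G[0,2]
R4: Y=0.001669 on G[3,5]
R5: Y=0.0008772 on G[1,3]
R6: Y=0.0004854 on G[4,3]
R7: Y=0.1608 on G[4,3]
R8: Y=0.001513 on G[4,5]
R9: Y=0.1613 on G[1,0]
R10: Y=0.3906 on G[0,1]
R11: Y=0.001600 on G[2,0]
R12: Y=0.009434 on G[4,0]
R13: Y=0.03165 on G[2,0]
R14: Y=0.001067 on G[0,1]
R15: Y=0.0007634 on G[3,2]
R16: Y=0.02299 on G[3,1]
Im: z[5]−=0.0148, z[3]+=0.0148
solve → V1=2.866e-05, V2=4.033e-06, V3=0.0006927, V4=-0.001736, V5=-1.086

R_eq = 73.44 Ω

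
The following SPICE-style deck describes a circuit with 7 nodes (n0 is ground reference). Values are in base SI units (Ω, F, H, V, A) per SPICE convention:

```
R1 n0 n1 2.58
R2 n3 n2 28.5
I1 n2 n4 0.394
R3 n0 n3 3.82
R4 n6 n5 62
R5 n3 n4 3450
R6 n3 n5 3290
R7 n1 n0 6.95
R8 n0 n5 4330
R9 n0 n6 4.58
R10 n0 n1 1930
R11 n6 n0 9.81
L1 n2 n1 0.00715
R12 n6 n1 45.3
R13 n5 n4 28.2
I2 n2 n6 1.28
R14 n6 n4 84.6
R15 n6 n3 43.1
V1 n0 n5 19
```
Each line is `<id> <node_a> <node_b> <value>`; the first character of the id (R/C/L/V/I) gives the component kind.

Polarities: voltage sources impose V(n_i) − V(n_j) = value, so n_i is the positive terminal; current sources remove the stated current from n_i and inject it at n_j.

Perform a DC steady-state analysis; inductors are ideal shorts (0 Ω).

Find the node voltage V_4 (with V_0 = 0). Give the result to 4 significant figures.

-5.348 V

MNA unknowns: 6 node voltages V₁..V_6 plus 2 source currents (L1, V1)
R1: Y=0.3876 on G[0,1]
R2: Y=0.03509 on G[3,2]
I1: z[2]−=0.394, z[4]+=0.394
R3: Y=0.2618 on G[0,3]
R4: Y=0.01613 on G[6,5]
R5: Y=0.0002899 on G[3,4]
R6: Y=0.0003040 on G[3,5]
R7: Y=0.1439 on G[1,0]
R8: Y=0.0002309 on G[0,5]
R9: Y=0.2183 on G[0,6]
R10: Y=0.0005181 on G[0,1]
R11: Y=0.1019 on G[6,0]
L1: row V2−V1=0, i_L1 at 2,1
R12: Y=0.02208 on G[6,1]
R13: Y=0.03546 on G[5,4]
I2: z[2]−=1.28, z[6]+=1.28
R14: Y=0.01182 on G[6,4]
R15: Y=0.02320 on G[6,3]
V1: row V0−V5=19, i_V1 at 0,5
solve → V1=-2.771, V2=-2.771, V3=-0.1706, V4=-5.348, V5=-19.00, V6=2.148
aux → i_L1=-1.583, i_V1=-0.8353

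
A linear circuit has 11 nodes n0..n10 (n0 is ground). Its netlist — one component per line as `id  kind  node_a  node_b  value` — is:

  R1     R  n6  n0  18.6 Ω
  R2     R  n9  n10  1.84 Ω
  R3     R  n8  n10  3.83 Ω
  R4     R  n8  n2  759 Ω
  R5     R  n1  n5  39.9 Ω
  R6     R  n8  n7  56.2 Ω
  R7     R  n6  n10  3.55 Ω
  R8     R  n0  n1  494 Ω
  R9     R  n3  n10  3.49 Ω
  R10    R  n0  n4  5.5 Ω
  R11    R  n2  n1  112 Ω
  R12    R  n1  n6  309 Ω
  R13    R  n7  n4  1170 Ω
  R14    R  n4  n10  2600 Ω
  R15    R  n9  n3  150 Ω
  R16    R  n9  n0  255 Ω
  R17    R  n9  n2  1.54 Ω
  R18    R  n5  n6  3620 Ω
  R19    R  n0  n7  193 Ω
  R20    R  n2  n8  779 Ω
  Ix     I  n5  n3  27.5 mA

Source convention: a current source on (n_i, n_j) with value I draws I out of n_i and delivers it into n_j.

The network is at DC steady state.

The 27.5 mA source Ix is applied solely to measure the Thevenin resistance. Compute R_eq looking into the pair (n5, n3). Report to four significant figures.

R_eq = 112.5 Ω

Apply KCL at each of the 10 non-ground nodes and solve the resulting linear system.
Node n1: branches {R5, R8, R11, R12} → V_1 = -1.844
Node n2: branches {R4, R11, R17, R20} → V_2 = 0.03697
Node n3: branches {R9, R15, Ix} → V_3 = 0.1853
Node n4: branches {R10, R13, R14} → V_4 = 0.0005081
Node n5: branches {R5, R18, Ix} → V_5 = -2.909
Node n6: branches {R1, R7, R12, R18} → V_6 = 0.05666
Node n7: branches {R6, R13, R19} → V_7 = 0.06732
Node n8: branches {R3, R4, R6, R20} → V_8 = 0.09014
Node n9: branches {R2, R15, R16, R17} → V_9 = 0.06263
Node n10: branches {R2, R3, R7, R9, R14} → V_10 = 0.09222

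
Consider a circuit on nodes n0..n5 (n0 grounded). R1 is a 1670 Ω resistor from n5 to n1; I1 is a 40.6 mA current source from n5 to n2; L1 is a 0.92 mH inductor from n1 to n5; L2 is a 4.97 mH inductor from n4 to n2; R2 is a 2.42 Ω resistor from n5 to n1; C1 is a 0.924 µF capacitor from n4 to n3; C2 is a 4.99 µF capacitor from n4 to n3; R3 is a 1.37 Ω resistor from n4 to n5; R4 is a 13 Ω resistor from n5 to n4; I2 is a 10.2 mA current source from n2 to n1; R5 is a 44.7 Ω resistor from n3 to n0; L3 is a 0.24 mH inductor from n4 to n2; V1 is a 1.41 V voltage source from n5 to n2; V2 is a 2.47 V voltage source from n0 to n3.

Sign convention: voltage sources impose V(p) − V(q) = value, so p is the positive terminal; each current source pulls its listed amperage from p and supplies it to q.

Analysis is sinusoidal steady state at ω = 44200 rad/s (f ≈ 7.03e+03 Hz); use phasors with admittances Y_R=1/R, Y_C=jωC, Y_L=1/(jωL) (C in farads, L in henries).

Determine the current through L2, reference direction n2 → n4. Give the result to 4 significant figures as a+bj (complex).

MNA unknowns: 5 node voltages V₁..V_5 plus 2 source currents (V1, V2)
R1: Y=0.0005988+0.000j on G[5,1]
I1: z[5]−=0.0406, z[2]+=0.0406
L1: Y=0.000-0.02459j on G[1,5]
L2: Y=0.000-0.004552j on G[4,2]
R2: Y=0.4132+0.000j on G[5,1]
C1: Y=0.000+0.04084j on G[4,3]
C2: Y=0.000+0.2206j on G[4,3]
R3: Y=0.7299+0.000j on G[4,5]
R4: Y=0.07692+0.000j on G[5,4]
I2: z[2]−=0.0102, z[1]+=0.0102
R5: Y=0.02237+0.000j on G[3,0]
L3: Y=0.000-0.09427j on G[4,2]
V1: row V5−V2=1.41, i_V1 at 5,2
V2: row V0−V3=2.47, i_V2 at 0,3
solve → V1=-2.425-0.1687j, V2=-3.859-0.1701j, V3=-2.470+0.000j, V4=-2.470+0.000j, V5=-2.449-0.1701j
aux → i_V1=-0.04721+0.1373j, i_V2=-0.05526+0.000j

-0.0007745+0.006324j A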